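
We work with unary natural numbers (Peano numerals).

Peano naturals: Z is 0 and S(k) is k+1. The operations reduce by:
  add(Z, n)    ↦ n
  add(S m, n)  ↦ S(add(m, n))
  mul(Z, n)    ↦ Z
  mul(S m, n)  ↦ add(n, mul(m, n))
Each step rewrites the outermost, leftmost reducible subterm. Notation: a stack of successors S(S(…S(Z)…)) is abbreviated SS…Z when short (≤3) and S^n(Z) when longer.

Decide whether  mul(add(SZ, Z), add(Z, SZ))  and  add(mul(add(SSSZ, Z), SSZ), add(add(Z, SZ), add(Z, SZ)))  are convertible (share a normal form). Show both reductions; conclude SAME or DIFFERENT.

Term A:
  start: mul(add(SZ, Z), add(Z, SZ))
  step 1: mul(S(add(Z, Z)), add(Z, SZ))
  step 2: add(add(Z, SZ), mul(add(Z, Z), add(Z, SZ)))
  step 3: add(SZ, mul(add(Z, Z), add(Z, SZ)))
  step 4: S(add(Z, mul(add(Z, Z), add(Z, SZ))))
  step 5: S(mul(add(Z, Z), add(Z, SZ)))
  step 6: S(mul(Z, add(Z, SZ)))
  step 7: SZ

Term B:
  start: add(mul(add(SSSZ, Z), SSZ), add(add(Z, SZ), add(Z, SZ)))
  step 1: add(mul(S(add(SSZ, Z)), SSZ), add(add(Z, SZ), add(Z, SZ)))
  step 2: add(add(SSZ, mul(add(SSZ, Z), SSZ)), add(add(Z, SZ), add(Z, SZ)))
  step 3: add(S(add(SZ, mul(add(SSZ, Z), SSZ))), add(add(Z, SZ), add(Z, SZ)))
  step 4: S(add(add(SZ, mul(add(SSZ, Z), SSZ)), add(add(Z, SZ), add(Z, SZ))))
  step 5: S(add(S(add(Z, mul(add(SSZ, Z), SSZ))), add(add(Z, SZ), add(Z, SZ))))
  step 6: S(S(add(add(Z, mul(add(SSZ, Z), SSZ)), add(add(Z, SZ), add(Z, SZ)))))
  step 7: S(S(add(mul(add(SSZ, Z), SSZ), add(add(Z, SZ), add(Z, SZ)))))
  step 8: S(S(add(mul(S(add(SZ, Z)), SSZ), add(add(Z, SZ), add(Z, SZ)))))
  step 9: S(S(add(add(SSZ, mul(add(SZ, Z), SSZ)), add(add(Z, SZ), add(Z, SZ)))))
  step 10: S(S(add(S(add(SZ, mul(add(SZ, Z), SSZ))), add(add(Z, SZ), add(Z, SZ)))))
  step 11: S(S(S(add(add(SZ, mul(add(SZ, Z), SSZ)), add(add(Z, SZ), add(Z, SZ))))))
  step 12: S(S(S(add(S(add(Z, mul(add(SZ, Z), SSZ))), add(add(Z, SZ), add(Z, SZ))))))
  step 13: S(S(S(S(add(add(Z, mul(add(SZ, Z), SSZ)), add(add(Z, SZ), add(Z, SZ)))))))
  step 14: S(S(S(S(add(mul(add(SZ, Z), SSZ), add(add(Z, SZ), add(Z, SZ)))))))
  step 15: S(S(S(S(add(mul(S(add(Z, Z)), SSZ), add(add(Z, SZ), add(Z, SZ)))))))
  step 16: S(S(S(S(add(add(SSZ, mul(add(Z, Z), SSZ)), add(add(Z, SZ), add(Z, SZ)))))))
  step 17: S(S(S(S(add(S(add(SZ, mul(add(Z, Z), SSZ))), add(add(Z, SZ), add(Z, SZ)))))))
  step 18: S(S(S(S(S(add(add(SZ, mul(add(Z, Z), SSZ)), add(add(Z, SZ), add(Z, SZ))))))))
  step 19: S(S(S(S(S(add(S(add(Z, mul(add(Z, Z), SSZ))), add(add(Z, SZ), add(Z, SZ))))))))
  step 20: S(S(S(S(S(S(add(add(Z, mul(add(Z, Z), SSZ)), add(add(Z, SZ), add(Z, SZ)))))))))
  step 21: S(S(S(S(S(S(add(mul(add(Z, Z), SSZ), add(add(Z, SZ), add(Z, SZ)))))))))
  step 22: S(S(S(S(S(S(add(mul(Z, SSZ), add(add(Z, SZ), add(Z, SZ)))))))))
  step 23: S(S(S(S(S(S(add(Z, add(add(Z, SZ), add(Z, SZ)))))))))
  step 24: S(S(S(S(S(S(add(add(Z, SZ), add(Z, SZ))))))))
  step 25: S(S(S(S(S(S(add(SZ, add(Z, SZ))))))))
  step 26: S(S(S(S(S(S(S(add(Z, add(Z, SZ)))))))))
  step 27: S(S(S(S(S(S(S(add(Z, SZ))))))))
  step 28: S^8(Z)

Answer: DIFFERENT — A ⇓ SZ, B ⇓ S^8(Z)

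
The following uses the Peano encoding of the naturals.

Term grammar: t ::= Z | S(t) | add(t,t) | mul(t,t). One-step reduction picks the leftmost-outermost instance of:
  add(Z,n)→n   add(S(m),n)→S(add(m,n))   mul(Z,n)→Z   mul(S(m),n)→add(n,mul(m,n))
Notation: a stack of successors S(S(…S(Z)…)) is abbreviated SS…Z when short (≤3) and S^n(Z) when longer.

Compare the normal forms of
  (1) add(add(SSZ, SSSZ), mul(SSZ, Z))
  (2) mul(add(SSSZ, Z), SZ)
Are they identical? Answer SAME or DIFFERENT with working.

Term A:
  start: add(add(SSZ, SSSZ), mul(SSZ, Z))
  step 1: add(S(add(SZ, SSSZ)), mul(SSZ, Z))
  step 2: S(add(add(SZ, SSSZ), mul(SSZ, Z)))
  step 3: S(add(S(add(Z, SSSZ)), mul(SSZ, Z)))
  step 4: S(S(add(add(Z, SSSZ), mul(SSZ, Z))))
  step 5: S(S(add(SSSZ, mul(SSZ, Z))))
  step 6: S(S(S(add(SSZ, mul(SSZ, Z)))))
  step 7: S(S(S(S(add(SZ, mul(SSZ, Z))))))
  step 8: S(S(S(S(S(add(Z, mul(SSZ, Z)))))))
  step 9: S(S(S(S(S(mul(SSZ, Z))))))
  step 10: S(S(S(S(S(add(Z, mul(SZ, Z)))))))
  step 11: S(S(S(S(S(mul(SZ, Z))))))
  step 12: S(S(S(S(S(add(Z, mul(Z, Z)))))))
  step 13: S(S(S(S(S(mul(Z, Z))))))
  step 14: S^5(Z)

Term B:
  start: mul(add(SSSZ, Z), SZ)
  step 1: mul(S(add(SSZ, Z)), SZ)
  step 2: add(SZ, mul(add(SSZ, Z), SZ))
  step 3: S(add(Z, mul(add(SSZ, Z), SZ)))
  step 4: S(mul(add(SSZ, Z), SZ))
  step 5: S(mul(S(add(SZ, Z)), SZ))
  step 6: S(add(SZ, mul(add(SZ, Z), SZ)))
  step 7: S(S(add(Z, mul(add(SZ, Z), SZ))))
  step 8: S(S(mul(add(SZ, Z), SZ)))
  step 9: S(S(mul(S(add(Z, Z)), SZ)))
  step 10: S(S(add(SZ, mul(add(Z, Z), SZ))))
  step 11: S(S(S(add(Z, mul(add(Z, Z), SZ)))))
  step 12: S(S(S(mul(add(Z, Z), SZ))))
  step 13: S(S(S(mul(Z, SZ))))
  step 14: SSSZ

Answer: DIFFERENT — A ⇓ S^5(Z), B ⇓ SSSZ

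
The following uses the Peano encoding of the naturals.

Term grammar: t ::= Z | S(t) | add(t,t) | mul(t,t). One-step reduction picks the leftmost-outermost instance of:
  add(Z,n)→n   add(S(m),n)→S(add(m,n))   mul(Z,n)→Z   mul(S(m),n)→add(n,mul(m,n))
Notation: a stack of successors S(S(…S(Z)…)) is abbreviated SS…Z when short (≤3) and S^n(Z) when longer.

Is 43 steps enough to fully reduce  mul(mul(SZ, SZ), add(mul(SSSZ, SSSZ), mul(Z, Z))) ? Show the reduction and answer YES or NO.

Answer: YES — reaches normal form S^9(Z) in 43 ≤ 43 steps

Reduction:
  start: mul(mul(SZ, SZ), add(mul(SSSZ, SSSZ), mul(Z, Z)))
  →1  mul(add(SZ, mul(Z, SZ)), add(mul(SSSZ, SSSZ), mul(Z, Z)))
  →2  mul(S(add(Z, mul(Z, SZ))), add(mul(SSSZ, SSSZ), mul(Z, Z)))
  →3  add(add(mul(SSSZ, SSSZ), mul(Z, Z)), mul(add(Z, mul(Z, SZ)), add(mul(SSSZ, SSSZ), mul(Z, Z))))
  →4  add(add(add(SSSZ, mul(SSZ, SSSZ)), mul(Z, Z)), mul(add(Z, mul(Z, SZ)), add(mul(SSSZ, SSSZ), mul(Z, Z))))
  →5  add(add(S(add(SSZ, mul(SSZ, SSSZ))), mul(Z, Z)), mul(add(Z, mul(Z, SZ)), add(mul(SSSZ, SSSZ), mul(Z, Z))))
  →6  add(S(add(add(SSZ, mul(SSZ, SSSZ)), mul(Z, Z))), mul(add(Z, mul(Z, SZ)), add(mul(SSSZ, SSSZ), mul(Z, Z))))
  →7  S(add(add(add(SSZ, mul(SSZ, SSSZ)), mul(Z, Z)), mul(add(Z, mul(Z, SZ)), add(mul(SSSZ, SSSZ), mul(Z, Z)))))
  →8  S(add(add(S(add(SZ, mul(SSZ, SSSZ))), mul(Z, Z)), mul(add(Z, mul(Z, SZ)), add(mul(SSSZ, SSSZ), mul(Z, Z)))))
  →9  S(add(S(add(add(SZ, mul(SSZ, SSSZ)), mul(Z, Z))), mul(add(Z, mul(Z, SZ)), add(mul(SSSZ, SSSZ), mul(Z, Z)))))
  →10  S(S(add(add(add(SZ, mul(SSZ, SSSZ)), mul(Z, Z)), mul(add(Z, mul(Z, SZ)), add(mul(SSSZ, SSSZ), mul(Z, Z))))))
  →11  S(S(add(add(S(add(Z, mul(SSZ, SSSZ))), mul(Z, Z)), mul(add(Z, mul(Z, SZ)), add(mul(SSSZ, SSSZ), mul(Z, Z))))))
  →12  S(S(add(S(add(add(Z, mul(SSZ, SSSZ)), mul(Z, Z))), mul(add(Z, mul(Z, SZ)), add(mul(SSSZ, SSSZ), mul(Z, Z))))))
  →13  S(S(S(add(add(add(Z, mul(SSZ, SSSZ)), mul(Z, Z)), mul(add(Z, mul(Z, SZ)), add(mul(SSSZ, SSSZ), mul(Z, Z)))))))
  →14  S(S(S(add(add(mul(SSZ, SSSZ), mul(Z, Z)), mul(add(Z, mul(Z, SZ)), add(mul(SSSZ, SSSZ), mul(Z, Z)))))))
  →15  S(S(S(add(add(add(SSSZ, mul(SZ, SSSZ)), mul(Z, Z)), mul(add(Z, mul(Z, SZ)), add(mul(SSSZ, SSSZ), mul(Z, Z)))))))
  →16  S(S(S(add(add(S(add(SSZ, mul(SZ, SSSZ))), mul(Z, Z)), mul(add(Z, mul(Z, SZ)), add(mul(SSSZ, SSSZ), mul(Z, Z)))))))
  →17  S(S(S(add(S(add(add(SSZ, mul(SZ, SSSZ)), mul(Z, Z))), mul(add(Z, mul(Z, SZ)), add(mul(SSSZ, SSSZ), mul(Z, Z)))))))
  →18  S(S(S(S(add(add(add(SSZ, mul(SZ, SSSZ)), mul(Z, Z)), mul(add(Z, mul(Z, SZ)), add(mul(SSSZ, SSSZ), mul(Z, Z))))))))
  →19  S(S(S(S(add(add(S(add(SZ, mul(SZ, SSSZ))), mul(Z, Z)), mul(add(Z, mul(Z, SZ)), add(mul(SSSZ, SSSZ), mul(Z, Z))))))))
  →20  S(S(S(S(add(S(add(add(SZ, mul(SZ, SSSZ)), mul(Z, Z))), mul(add(Z, mul(Z, SZ)), add(mul(SSSZ, SSSZ), mul(Z, Z))))))))
  →21  S(S(S(S(S(add(add(add(SZ, mul(SZ, SSSZ)), mul(Z, Z)), mul(add(Z, mul(Z, SZ)), add(mul(SSSZ, SSSZ), mul(Z, Z)))))))))
  →22  S(S(S(S(S(add(add(S(add(Z, mul(SZ, SSSZ))), mul(Z, Z)), mul(add(Z, mul(Z, SZ)), add(mul(SSSZ, SSSZ), mul(Z, Z)))))))))
  →23  S(S(S(S(S(add(S(add(add(Z, mul(SZ, SSSZ)), mul(Z, Z))), mul(add(Z, mul(Z, SZ)), add(mul(SSSZ, SSSZ), mul(Z, Z)))))))))
  →24  S(S(S(S(S(S(add(add(add(Z, mul(SZ, SSSZ)), mul(Z, Z)), mul(add(Z, mul(Z, SZ)), add(mul(SSSZ, SSSZ), mul(Z, Z))))))))))
  →25  S(S(S(S(S(S(add(add(mul(SZ, SSSZ), mul(Z, Z)), mul(add(Z, mul(Z, SZ)), add(mul(SSSZ, SSSZ), mul(Z, Z))))))))))
  →26  S(S(S(S(S(S(add(add(add(SSSZ, mul(Z, SSSZ)), mul(Z, Z)), mul(add(Z, mul(Z, SZ)), add(mul(SSSZ, SSSZ), mul(Z, Z))))))))))
  →27  S(S(S(S(S(S(add(add(S(add(SSZ, mul(Z, SSSZ))), mul(Z, Z)), mul(add(Z, mul(Z, SZ)), add(mul(SSSZ, SSSZ), mul(Z, Z))))))))))
  →28  S(S(S(S(S(S(add(S(add(add(SSZ, mul(Z, SSSZ)), mul(Z, Z))), mul(add(Z, mul(Z, SZ)), add(mul(SSSZ, SSSZ), mul(Z, Z))))))))))
  →29  S(S(S(S(S(S(S(add(add(add(SSZ, mul(Z, SSSZ)), mul(Z, Z)), mul(add(Z, mul(Z, SZ)), add(mul(SSSZ, SSSZ), mul(Z, Z)))))))))))
  →30  S(S(S(S(S(S(S(add(add(S(add(SZ, mul(Z, SSSZ))), mul(Z, Z)), mul(add(Z, mul(Z, SZ)), add(mul(SSSZ, SSSZ), mul(Z, Z)))))))))))
  →31  S(S(S(S(S(S(S(add(S(add(add(SZ, mul(Z, SSSZ)), mul(Z, Z))), mul(add(Z, mul(Z, SZ)), add(mul(SSSZ, SSSZ), mul(Z, Z)))))))))))
  →32  S(S(S(S(S(S(S(S(add(add(add(SZ, mul(Z, SSSZ)), mul(Z, Z)), mul(add(Z, mul(Z, SZ)), add(mul(SSSZ, SSSZ), mul(Z, Z))))))))))))
  →33  S(S(S(S(S(S(S(S(add(add(S(add(Z, mul(Z, SSSZ))), mul(Z, Z)), mul(add(Z, mul(Z, SZ)), add(mul(SSSZ, SSSZ), mul(Z, Z))))))))))))
  →34  S(S(S(S(S(S(S(S(add(S(add(add(Z, mul(Z, SSSZ)), mul(Z, Z))), mul(add(Z, mul(Z, SZ)), add(mul(SSSZ, SSSZ), mul(Z, Z))))))))))))
  →35  S(S(S(S(S(S(S(S(S(add(add(add(Z, mul(Z, SSSZ)), mul(Z, Z)), mul(add(Z, mul(Z, SZ)), add(mul(SSSZ, SSSZ), mul(Z, Z)))))))))))))
  →36  S(S(S(S(S(S(S(S(S(add(add(mul(Z, SSSZ), mul(Z, Z)), mul(add(Z, mul(Z, SZ)), add(mul(SSSZ, SSSZ), mul(Z, Z)))))))))))))
  →37  S(S(S(S(S(S(S(S(S(add(add(Z, mul(Z, Z)), mul(add(Z, mul(Z, SZ)), add(mul(SSSZ, SSSZ), mul(Z, Z)))))))))))))
  →38  S(S(S(S(S(S(S(S(S(add(mul(Z, Z), mul(add(Z, mul(Z, SZ)), add(mul(SSSZ, SSSZ), mul(Z, Z)))))))))))))
  →39  S(S(S(S(S(S(S(S(S(add(Z, mul(add(Z, mul(Z, SZ)), add(mul(SSSZ, SSSZ), mul(Z, Z)))))))))))))
  →40  S(S(S(S(S(S(S(S(S(mul(add(Z, mul(Z, SZ)), add(mul(SSSZ, SSSZ), mul(Z, Z))))))))))))
  →41  S(S(S(S(S(S(S(S(S(mul(mul(Z, SZ), add(mul(SSSZ, SSSZ), mul(Z, Z))))))))))))
  →42  S(S(S(S(S(S(S(S(S(mul(Z, add(mul(SSSZ, SSSZ), mul(Z, Z))))))))))))
  →43  S^9(Z)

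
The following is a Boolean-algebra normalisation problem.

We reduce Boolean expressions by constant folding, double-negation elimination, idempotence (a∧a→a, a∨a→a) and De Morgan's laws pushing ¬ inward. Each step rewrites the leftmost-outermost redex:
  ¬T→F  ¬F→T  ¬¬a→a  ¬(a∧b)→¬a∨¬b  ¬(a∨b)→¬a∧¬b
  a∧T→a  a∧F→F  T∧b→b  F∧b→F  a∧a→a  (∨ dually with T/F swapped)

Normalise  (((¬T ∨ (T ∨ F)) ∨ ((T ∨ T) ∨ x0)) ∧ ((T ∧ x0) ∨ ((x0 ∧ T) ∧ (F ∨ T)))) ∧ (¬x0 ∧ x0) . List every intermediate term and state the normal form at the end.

  start: (((¬T ∨ (T ∨ F)) ∨ ((T ∨ T) ∨ x0)) ∧ ((T ∧ x0) ∨ ((x0 ∧ T) ∧ (F ∨ T)))) ∧ (¬x0 ∧ x0)
  →1  (((F ∨ (T ∨ F)) ∨ ((T ∨ T) ∨ x0)) ∧ ((T ∧ x0) ∨ ((x0 ∧ T) ∧ (F ∨ T)))) ∧ (¬x0 ∧ x0)
  →2  (((T ∨ F) ∨ ((T ∨ T) ∨ x0)) ∧ ((T ∧ x0) ∨ ((x0 ∧ T) ∧ (F ∨ T)))) ∧ (¬x0 ∧ x0)
  →3  ((T ∨ ((T ∨ T) ∨ x0)) ∧ ((T ∧ x0) ∨ ((x0 ∧ T) ∧ (F ∨ T)))) ∧ (¬x0 ∧ x0)
  →4  (T ∧ ((T ∧ x0) ∨ ((x0 ∧ T) ∧ (F ∨ T)))) ∧ (¬x0 ∧ x0)
  →5  ((T ∧ x0) ∨ ((x0 ∧ T) ∧ (F ∨ T))) ∧ (¬x0 ∧ x0)
  →6  (x0 ∨ ((x0 ∧ T) ∧ (F ∨ T))) ∧ (¬x0 ∧ x0)
  →7  (x0 ∨ (x0 ∧ (F ∨ T))) ∧ (¬x0 ∧ x0)
  →8  (x0 ∨ (x0 ∧ T)) ∧ (¬x0 ∧ x0)
  →9  (x0 ∨ x0) ∧ (¬x0 ∧ x0)
  →10  x0 ∧ (¬x0 ∧ x0)

Answer: normal form = x0 ∧ (¬x0 ∧ x0)  (in 10 steps)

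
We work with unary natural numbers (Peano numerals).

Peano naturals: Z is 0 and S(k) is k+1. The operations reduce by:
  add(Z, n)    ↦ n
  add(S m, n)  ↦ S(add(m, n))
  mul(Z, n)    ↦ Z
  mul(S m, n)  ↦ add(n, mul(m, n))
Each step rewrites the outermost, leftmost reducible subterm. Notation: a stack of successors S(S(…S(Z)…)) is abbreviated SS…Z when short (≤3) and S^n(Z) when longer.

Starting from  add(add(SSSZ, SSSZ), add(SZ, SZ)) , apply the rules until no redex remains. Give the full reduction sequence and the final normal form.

  start: add(add(SSSZ, SSSZ), add(SZ, SZ))
  step 1: add(S(add(SSZ, SSSZ)), add(SZ, SZ))
  step 2: S(add(add(SSZ, SSSZ), add(SZ, SZ)))
  step 3: S(add(S(add(SZ, SSSZ)), add(SZ, SZ)))
  step 4: S(S(add(add(SZ, SSSZ), add(SZ, SZ))))
  step 5: S(S(add(S(add(Z, SSSZ)), add(SZ, SZ))))
  step 6: S(S(S(add(add(Z, SSSZ), add(SZ, SZ)))))
  step 7: S(S(S(add(SSSZ, add(SZ, SZ)))))
  step 8: S(S(S(S(add(SSZ, add(SZ, SZ))))))
  step 9: S(S(S(S(S(add(SZ, add(SZ, SZ)))))))
  step 10: S(S(S(S(S(S(add(Z, add(SZ, SZ))))))))
  step 11: S(S(S(S(S(S(add(SZ, SZ)))))))
  step 12: S(S(S(S(S(S(S(add(Z, SZ))))))))
  step 13: S^8(Z)

Answer: normal form = S^8(Z)  (in 13 steps)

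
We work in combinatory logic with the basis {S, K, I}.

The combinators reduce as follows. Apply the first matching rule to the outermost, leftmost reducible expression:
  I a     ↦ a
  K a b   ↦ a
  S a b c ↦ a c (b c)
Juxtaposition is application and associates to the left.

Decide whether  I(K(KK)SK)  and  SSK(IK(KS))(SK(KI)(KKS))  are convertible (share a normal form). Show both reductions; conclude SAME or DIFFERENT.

Answer: DIFFERENT — A ⇓ K, B ⇓ S

Reduction:
Term A:
  start: I(K(KK)SK)
  →1  K(KK)SK
  →2  KKK
  →3  K

Term B:
  start: SSK(IK(KS))(SK(KI)(KKS))
  →1  S(IK(KS))(K(IK(KS)))(SK(KI)(KKS))
  →2  IK(KS)(SK(KI)(KKS))(K(IK(KS))(SK(KI)(KKS)))
  →3  K(KS)(SK(KI)(KKS))(K(IK(KS))(SK(KI)(KKS)))
  →4  KS(K(IK(KS))(SK(KI)(KKS)))
  →5  S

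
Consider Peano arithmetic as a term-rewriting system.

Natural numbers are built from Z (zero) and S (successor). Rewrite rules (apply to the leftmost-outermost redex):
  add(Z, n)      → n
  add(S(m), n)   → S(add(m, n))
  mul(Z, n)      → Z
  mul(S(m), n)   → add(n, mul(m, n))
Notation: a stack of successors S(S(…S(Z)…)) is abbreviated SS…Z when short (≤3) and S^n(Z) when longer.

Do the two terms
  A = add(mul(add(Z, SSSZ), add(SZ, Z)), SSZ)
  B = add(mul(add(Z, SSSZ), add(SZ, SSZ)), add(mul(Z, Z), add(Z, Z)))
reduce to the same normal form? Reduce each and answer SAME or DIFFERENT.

Term A:
  start: add(mul(add(Z, SSSZ), add(SZ, Z)), SSZ)
  step 1: add(mul(SSSZ, add(SZ, Z)), SSZ)
  step 2: add(add(add(SZ, Z), mul(SSZ, add(SZ, Z))), SSZ)
  step 3: add(add(S(add(Z, Z)), mul(SSZ, add(SZ, Z))), SSZ)
  step 4: add(S(add(add(Z, Z), mul(SSZ, add(SZ, Z)))), SSZ)
  step 5: S(add(add(add(Z, Z), mul(SSZ, add(SZ, Z))), SSZ))
  step 6: S(add(add(Z, mul(SSZ, add(SZ, Z))), SSZ))
  step 7: S(add(mul(SSZ, add(SZ, Z)), SSZ))
  step 8: S(add(add(add(SZ, Z), mul(SZ, add(SZ, Z))), SSZ))
  step 9: S(add(add(S(add(Z, Z)), mul(SZ, add(SZ, Z))), SSZ))
  step 10: S(add(S(add(add(Z, Z), mul(SZ, add(SZ, Z)))), SSZ))
  step 11: S(S(add(add(add(Z, Z), mul(SZ, add(SZ, Z))), SSZ)))
  step 12: S(S(add(add(Z, mul(SZ, add(SZ, Z))), SSZ)))
  step 13: S(S(add(mul(SZ, add(SZ, Z)), SSZ)))
  step 14: S(S(add(add(add(SZ, Z), mul(Z, add(SZ, Z))), SSZ)))
  step 15: S(S(add(add(S(add(Z, Z)), mul(Z, add(SZ, Z))), SSZ)))
  step 16: S(S(add(S(add(add(Z, Z), mul(Z, add(SZ, Z)))), SSZ)))
  step 17: S(S(S(add(add(add(Z, Z), mul(Z, add(SZ, Z))), SSZ))))
  step 18: S(S(S(add(add(Z, mul(Z, add(SZ, Z))), SSZ))))
  step 19: S(S(S(add(mul(Z, add(SZ, Z)), SSZ))))
  step 20: S(S(S(add(Z, SSZ))))
  step 21: S^5(Z)

Term B:
  start: add(mul(add(Z, SSSZ), add(SZ, SSZ)), add(mul(Z, Z), add(Z, Z)))
  step 1: add(mul(SSSZ, add(SZ, SSZ)), add(mul(Z, Z), add(Z, Z)))
  step 2: add(add(add(SZ, SSZ), mul(SSZ, add(SZ, SSZ))), add(mul(Z, Z), add(Z, Z)))
  step 3: add(add(S(add(Z, SSZ)), mul(SSZ, add(SZ, SSZ))), add(mul(Z, Z), add(Z, Z)))
  step 4: add(S(add(add(Z, SSZ), mul(SSZ, add(SZ, SSZ)))), add(mul(Z, Z), add(Z, Z)))
  step 5: S(add(add(add(Z, SSZ), mul(SSZ, add(SZ, SSZ))), add(mul(Z, Z), add(Z, Z))))
  step 6: S(add(add(SSZ, mul(SSZ, add(SZ, SSZ))), add(mul(Z, Z), add(Z, Z))))
  step 7: S(add(S(add(SZ, mul(SSZ, add(SZ, SSZ)))), add(mul(Z, Z), add(Z, Z))))
  step 8: S(S(add(add(SZ, mul(SSZ, add(SZ, SSZ))), add(mul(Z, Z), add(Z, Z)))))
  step 9: S(S(add(S(add(Z, mul(SSZ, add(SZ, SSZ)))), add(mul(Z, Z), add(Z, Z)))))
  step 10: S(S(S(add(add(Z, mul(SSZ, add(SZ, SSZ))), add(mul(Z, Z), add(Z, Z))))))
  step 11: S(S(S(add(mul(SSZ, add(SZ, SSZ)), add(mul(Z, Z), add(Z, Z))))))
  step 12: S(S(S(add(add(add(SZ, SSZ), mul(SZ, add(SZ, SSZ))), add(mul(Z, Z), add(Z, Z))))))
  step 13: S(S(S(add(add(S(add(Z, SSZ)), mul(SZ, add(SZ, SSZ))), add(mul(Z, Z), add(Z, Z))))))
  step 14: S(S(S(add(S(add(add(Z, SSZ), mul(SZ, add(SZ, SSZ)))), add(mul(Z, Z), add(Z, Z))))))
  step 15: S(S(S(S(add(add(add(Z, SSZ), mul(SZ, add(SZ, SSZ))), add(mul(Z, Z), add(Z, Z)))))))
  step 16: S(S(S(S(add(add(SSZ, mul(SZ, add(SZ, SSZ))), add(mul(Z, Z), add(Z, Z)))))))
  step 17: S(S(S(S(add(S(add(SZ, mul(SZ, add(SZ, SSZ)))), add(mul(Z, Z), add(Z, Z)))))))
  step 18: S(S(S(S(S(add(add(SZ, mul(SZ, add(SZ, SSZ))), add(mul(Z, Z), add(Z, Z))))))))
  step 19: S(S(S(S(S(add(S(add(Z, mul(SZ, add(SZ, SSZ)))), add(mul(Z, Z), add(Z, Z))))))))
  step 20: S(S(S(S(S(S(add(add(Z, mul(SZ, add(SZ, SSZ))), add(mul(Z, Z), add(Z, Z)))))))))
  step 21: S(S(S(S(S(S(add(mul(SZ, add(SZ, SSZ)), add(mul(Z, Z), add(Z, Z)))))))))
  step 22: S(S(S(S(S(S(add(add(add(SZ, SSZ), mul(Z, add(SZ, SSZ))), add(mul(Z, Z), add(Z, Z)))))))))
  step 23: S(S(S(S(S(S(add(add(S(add(Z, SSZ)), mul(Z, add(SZ, SSZ))), add(mul(Z, Z), add(Z, Z)))))))))
  step 24: S(S(S(S(S(S(add(S(add(add(Z, SSZ), mul(Z, add(SZ, SSZ)))), add(mul(Z, Z), add(Z, Z)))))))))
  step 25: S(S(S(S(S(S(S(add(add(add(Z, SSZ), mul(Z, add(SZ, SSZ))), add(mul(Z, Z), add(Z, Z))))))))))
  step 26: S(S(S(S(S(S(S(add(add(SSZ, mul(Z, add(SZ, SSZ))), add(mul(Z, Z), add(Z, Z))))))))))
  step 27: S(S(S(S(S(S(S(add(S(add(SZ, mul(Z, add(SZ, SSZ)))), add(mul(Z, Z), add(Z, Z))))))))))
  step 28: S(S(S(S(S(S(S(S(add(add(SZ, mul(Z, add(SZ, SSZ))), add(mul(Z, Z), add(Z, Z)))))))))))
  step 29: S(S(S(S(S(S(S(S(add(S(add(Z, mul(Z, add(SZ, SSZ)))), add(mul(Z, Z), add(Z, Z)))))))))))
  step 30: S(S(S(S(S(S(S(S(S(add(add(Z, mul(Z, add(SZ, SSZ))), add(mul(Z, Z), add(Z, Z))))))))))))
  step 31: S(S(S(S(S(S(S(S(S(add(mul(Z, add(SZ, SSZ)), add(mul(Z, Z), add(Z, Z))))))))))))
  step 32: S(S(S(S(S(S(S(S(S(add(Z, add(mul(Z, Z), add(Z, Z))))))))))))
  step 33: S(S(S(S(S(S(S(S(S(add(mul(Z, Z), add(Z, Z)))))))))))
  step 34: S(S(S(S(S(S(S(S(S(add(Z, add(Z, Z)))))))))))
  step 35: S(S(S(S(S(S(S(S(S(add(Z, Z))))))))))
  step 36: S^9(Z)

Answer: DIFFERENT — A ⇓ S^5(Z), B ⇓ S^9(Z)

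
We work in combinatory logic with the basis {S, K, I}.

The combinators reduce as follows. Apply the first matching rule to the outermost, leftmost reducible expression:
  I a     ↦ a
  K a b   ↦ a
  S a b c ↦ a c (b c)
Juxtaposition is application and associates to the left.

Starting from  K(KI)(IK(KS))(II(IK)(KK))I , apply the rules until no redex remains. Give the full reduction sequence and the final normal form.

Answer: normal form = I  (in 3 steps)

Reduction:
  start: K(KI)(IK(KS))(II(IK)(KK))I
  [1] KI(II(IK)(KK))I
  [2] II
  [3] I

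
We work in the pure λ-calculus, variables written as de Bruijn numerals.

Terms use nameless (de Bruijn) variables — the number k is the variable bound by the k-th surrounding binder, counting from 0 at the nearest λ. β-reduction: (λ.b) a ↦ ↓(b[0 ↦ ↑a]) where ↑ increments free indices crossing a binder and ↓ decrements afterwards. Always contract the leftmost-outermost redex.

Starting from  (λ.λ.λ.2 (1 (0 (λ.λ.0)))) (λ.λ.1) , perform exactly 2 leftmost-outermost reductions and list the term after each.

  start: (λ.λ.λ.2 (1 (0 (λ.λ.0)))) (λ.λ.1)
  →1  λ.λ.(λ.λ.1) (1 (0 (λ.λ.0)))
  →2  λ.λ.λ.2 (1 (λ.λ.0))

Answer: after 2 steps: λ.λ.λ.2 (1 (λ.λ.0))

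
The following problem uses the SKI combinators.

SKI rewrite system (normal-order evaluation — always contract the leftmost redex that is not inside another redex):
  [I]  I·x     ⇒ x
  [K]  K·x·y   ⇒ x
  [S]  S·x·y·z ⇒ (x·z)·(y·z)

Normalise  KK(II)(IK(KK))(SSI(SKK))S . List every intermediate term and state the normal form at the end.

  start: KK(II)(IK(KK))(SSI(SKK))S
  →1  K(IK(KK))(SSI(SKK))S
  →2  IK(KK)S
  →3  K(KK)S
  →4  KK

Answer: normal form = KK  (in 4 steps)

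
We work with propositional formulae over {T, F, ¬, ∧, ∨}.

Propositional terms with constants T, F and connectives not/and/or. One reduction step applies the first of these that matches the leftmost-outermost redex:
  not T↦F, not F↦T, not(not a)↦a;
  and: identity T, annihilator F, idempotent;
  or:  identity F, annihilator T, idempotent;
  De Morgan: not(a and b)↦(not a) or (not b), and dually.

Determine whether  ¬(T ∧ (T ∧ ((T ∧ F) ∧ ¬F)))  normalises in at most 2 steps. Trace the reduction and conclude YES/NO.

Answer: NO — after 2 steps the term is F ∨ ¬(T ∧ ((T ∧ F) ∧ ¬F)), not yet normal

Working:
  start: ¬(T ∧ (T ∧ ((T ∧ F) ∧ ¬F)))
  [1] ¬T ∨ ¬(T ∧ ((T ∧ F) ∧ ¬F))
  [2] F ∨ ¬(T ∧ ((T ∧ F) ∧ ¬F))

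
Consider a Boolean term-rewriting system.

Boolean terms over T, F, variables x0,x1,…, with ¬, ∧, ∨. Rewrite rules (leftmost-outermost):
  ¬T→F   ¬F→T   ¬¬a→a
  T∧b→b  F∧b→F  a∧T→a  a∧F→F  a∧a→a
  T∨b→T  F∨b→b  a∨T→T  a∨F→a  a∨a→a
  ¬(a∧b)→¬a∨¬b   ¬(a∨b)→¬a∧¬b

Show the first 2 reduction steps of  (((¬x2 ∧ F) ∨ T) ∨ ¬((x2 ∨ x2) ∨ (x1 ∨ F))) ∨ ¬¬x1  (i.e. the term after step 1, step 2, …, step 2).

  start: (((¬x2 ∧ F) ∨ T) ∨ ¬((x2 ∨ x2) ∨ (x1 ∨ F))) ∨ ¬¬x1
  →1  (T ∨ ¬((x2 ∨ x2) ∨ (x1 ∨ F))) ∨ ¬¬x1
  →2  T ∨ ¬¬x1

Answer: after 2 steps: T ∨ ¬¬x1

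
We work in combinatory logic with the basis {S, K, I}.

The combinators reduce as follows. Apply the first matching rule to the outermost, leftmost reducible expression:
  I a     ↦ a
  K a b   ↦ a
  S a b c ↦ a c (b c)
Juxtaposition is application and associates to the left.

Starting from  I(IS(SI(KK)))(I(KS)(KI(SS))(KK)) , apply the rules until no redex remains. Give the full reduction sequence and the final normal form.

  start: I(IS(SI(KK)))(I(KS)(KI(SS))(KK))
  [1] IS(SI(KK))(I(KS)(KI(SS))(KK))
  [2] S(SI(KK))(I(KS)(KI(SS))(KK))
  [3] S(SI(KK))(KS(KI(SS))(KK))
  [4] S(SI(KK))(S(KK))

Answer: normal form = S(SI(KK))(S(KK))  (in 4 steps)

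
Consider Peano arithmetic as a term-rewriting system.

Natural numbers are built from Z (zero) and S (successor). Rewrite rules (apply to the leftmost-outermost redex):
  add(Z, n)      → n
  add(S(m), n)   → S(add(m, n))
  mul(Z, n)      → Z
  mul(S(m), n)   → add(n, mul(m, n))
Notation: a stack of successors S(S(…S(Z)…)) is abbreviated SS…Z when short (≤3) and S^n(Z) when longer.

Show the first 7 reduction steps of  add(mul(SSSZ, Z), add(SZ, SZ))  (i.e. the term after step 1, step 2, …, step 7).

Answer: after 7 steps: add(Z, add(SZ, SZ))

Working:
  start: add(mul(SSSZ, Z), add(SZ, SZ))
  →1  add(add(Z, mul(SSZ, Z)), add(SZ, SZ))
  →2  add(mul(SSZ, Z), add(SZ, SZ))
  →3  add(add(Z, mul(SZ, Z)), add(SZ, SZ))
  →4  add(mul(SZ, Z), add(SZ, SZ))
  →5  add(add(Z, mul(Z, Z)), add(SZ, SZ))
  →6  add(mul(Z, Z), add(SZ, SZ))
  →7  add(Z, add(SZ, SZ))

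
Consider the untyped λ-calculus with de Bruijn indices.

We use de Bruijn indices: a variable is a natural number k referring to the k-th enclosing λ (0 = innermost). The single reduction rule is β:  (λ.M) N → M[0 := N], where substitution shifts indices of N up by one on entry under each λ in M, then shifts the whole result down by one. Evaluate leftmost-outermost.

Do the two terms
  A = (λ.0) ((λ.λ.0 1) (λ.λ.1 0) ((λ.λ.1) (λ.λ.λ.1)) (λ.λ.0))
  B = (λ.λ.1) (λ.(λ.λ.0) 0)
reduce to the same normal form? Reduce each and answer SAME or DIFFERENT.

Term A:
  start: (λ.0) ((λ.λ.0 1) (λ.λ.1 0) ((λ.λ.1) (λ.λ.λ.1)) (λ.λ.0))
  [1] (λ.λ.0 1) (λ.λ.1 0) ((λ.λ.1) (λ.λ.λ.1)) (λ.λ.0)
  [2] (λ.0 (λ.λ.1 0)) ((λ.λ.1) (λ.λ.λ.1)) (λ.λ.0)
  [3] (λ.λ.1) (λ.λ.λ.1) (λ.λ.1 0) (λ.λ.0)
  [4] (λ.λ.λ.λ.1) (λ.λ.1 0) (λ.λ.0)
  [5] (λ.λ.λ.1) (λ.λ.0)
  [6] λ.λ.1

Term B:
  start: (λ.λ.1) (λ.(λ.λ.0) 0)
  [1] λ.λ.(λ.λ.0) 0
  [2] λ.λ.λ.0

Answer: DIFFERENT — A ⇓ λ.λ.1, B ⇓ λ.λ.λ.0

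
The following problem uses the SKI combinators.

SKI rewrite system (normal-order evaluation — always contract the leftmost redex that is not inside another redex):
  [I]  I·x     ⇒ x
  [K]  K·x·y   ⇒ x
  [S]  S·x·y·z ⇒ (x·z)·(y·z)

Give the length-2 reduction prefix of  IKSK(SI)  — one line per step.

  start: IKSK(SI)
  →1  KSK(SI)
  →2  S(SI)

Answer: after 2 steps: S(SI)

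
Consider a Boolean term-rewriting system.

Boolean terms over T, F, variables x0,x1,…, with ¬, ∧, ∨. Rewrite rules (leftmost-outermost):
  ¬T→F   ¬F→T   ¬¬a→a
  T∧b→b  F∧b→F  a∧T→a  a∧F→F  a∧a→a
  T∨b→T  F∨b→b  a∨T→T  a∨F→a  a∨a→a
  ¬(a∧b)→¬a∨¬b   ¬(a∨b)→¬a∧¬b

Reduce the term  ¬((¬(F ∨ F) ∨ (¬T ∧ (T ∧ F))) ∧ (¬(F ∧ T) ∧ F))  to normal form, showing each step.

  start: ¬((¬(F ∨ F) ∨ (¬T ∧ (T ∧ F))) ∧ (¬(F ∧ T) ∧ F))
  [1] ¬(¬(F ∨ F) ∨ (¬T ∧ (T ∧ F))) ∨ ¬(¬(F ∧ T) ∧ F)
  [2] (¬¬(F ∨ F) ∧ ¬(¬T ∧ (T ∧ F))) ∨ ¬(¬(F ∧ T) ∧ F)
  [3] ((F ∨ F) ∧ ¬(¬T ∧ (T ∧ F))) ∨ ¬(¬(F ∧ T) ∧ F)
  [4] (F ∧ ¬(¬T ∧ (T ∧ F))) ∨ ¬(¬(F ∧ T) ∧ F)
  [5] F ∨ ¬(¬(F ∧ T) ∧ F)
  [6] ¬(¬(F ∧ T) ∧ F)
  [7] ¬¬(F ∧ T) ∨ ¬F
  [8] (F ∧ T) ∨ ¬F
  [9] F ∨ ¬F
  [10] ¬F
  [11] T

Answer: normal form = T  (in 11 steps)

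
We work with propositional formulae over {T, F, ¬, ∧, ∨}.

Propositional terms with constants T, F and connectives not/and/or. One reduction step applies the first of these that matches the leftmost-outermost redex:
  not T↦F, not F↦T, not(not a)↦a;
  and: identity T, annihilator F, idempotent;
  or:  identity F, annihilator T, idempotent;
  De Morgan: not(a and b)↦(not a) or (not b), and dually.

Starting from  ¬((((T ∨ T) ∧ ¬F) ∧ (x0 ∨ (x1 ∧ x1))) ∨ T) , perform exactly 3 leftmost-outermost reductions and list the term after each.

Answer: after 3 steps: ((¬(T ∨ T) ∨ ¬¬F) ∨ ¬(x0 ∨ (x1 ∧ x1))) ∧ ¬T

Derivation:
  start: ¬((((T ∨ T) ∧ ¬F) ∧ (x0 ∨ (x1 ∧ x1))) ∨ T)
  [1] ¬(((T ∨ T) ∧ ¬F) ∧ (x0 ∨ (x1 ∧ x1))) ∧ ¬T
  [2] (¬((T ∨ T) ∧ ¬F) ∨ ¬(x0 ∨ (x1 ∧ x1))) ∧ ¬T
  [3] ((¬(T ∨ T) ∨ ¬¬F) ∨ ¬(x0 ∨ (x1 ∧ x1))) ∧ ¬T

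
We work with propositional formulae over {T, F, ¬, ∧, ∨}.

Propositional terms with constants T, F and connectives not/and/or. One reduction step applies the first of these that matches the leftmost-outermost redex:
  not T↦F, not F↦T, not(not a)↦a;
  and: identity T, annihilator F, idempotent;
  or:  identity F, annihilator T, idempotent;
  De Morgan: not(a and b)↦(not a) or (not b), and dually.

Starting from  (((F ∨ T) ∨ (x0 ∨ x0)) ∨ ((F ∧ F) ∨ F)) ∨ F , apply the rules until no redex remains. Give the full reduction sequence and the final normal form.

Answer: normal form = T  (in 4 steps)

Derivation:
  start: (((F ∨ T) ∨ (x0 ∨ x0)) ∨ ((F ∧ F) ∨ F)) ∨ F
  →1  ((F ∨ T) ∨ (x0 ∨ x0)) ∨ ((F ∧ F) ∨ F)
  →2  (T ∨ (x0 ∨ x0)) ∨ ((F ∧ F) ∨ F)
  →3  T ∨ ((F ∧ F) ∨ F)
  →4  T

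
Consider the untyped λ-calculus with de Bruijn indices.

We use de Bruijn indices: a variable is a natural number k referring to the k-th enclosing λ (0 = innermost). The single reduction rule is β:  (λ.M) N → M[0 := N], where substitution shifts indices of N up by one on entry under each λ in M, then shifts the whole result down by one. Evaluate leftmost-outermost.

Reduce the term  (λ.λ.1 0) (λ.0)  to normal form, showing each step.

Answer: normal form = λ.0  (in 2 steps)

Derivation:
  start: (λ.λ.1 0) (λ.0)
  →1  λ.(λ.0) 0
  →2  λ.0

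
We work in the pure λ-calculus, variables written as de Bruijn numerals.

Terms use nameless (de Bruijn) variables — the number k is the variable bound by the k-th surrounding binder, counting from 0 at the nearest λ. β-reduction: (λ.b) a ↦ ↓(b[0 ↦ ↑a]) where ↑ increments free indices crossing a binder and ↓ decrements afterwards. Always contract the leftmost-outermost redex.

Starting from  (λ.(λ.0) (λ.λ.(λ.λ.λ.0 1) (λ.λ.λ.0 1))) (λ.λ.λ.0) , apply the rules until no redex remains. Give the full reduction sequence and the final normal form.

  start: (λ.(λ.0) (λ.λ.(λ.λ.λ.0 1) (λ.λ.λ.0 1))) (λ.λ.λ.0)
  step 1: (λ.0) (λ.λ.(λ.λ.λ.0 1) (λ.λ.λ.0 1))
  step 2: λ.λ.(λ.λ.λ.0 1) (λ.λ.λ.0 1)
  step 3: λ.λ.λ.λ.0 1

Answer: normal form = λ.λ.λ.λ.0 1  (in 3 steps)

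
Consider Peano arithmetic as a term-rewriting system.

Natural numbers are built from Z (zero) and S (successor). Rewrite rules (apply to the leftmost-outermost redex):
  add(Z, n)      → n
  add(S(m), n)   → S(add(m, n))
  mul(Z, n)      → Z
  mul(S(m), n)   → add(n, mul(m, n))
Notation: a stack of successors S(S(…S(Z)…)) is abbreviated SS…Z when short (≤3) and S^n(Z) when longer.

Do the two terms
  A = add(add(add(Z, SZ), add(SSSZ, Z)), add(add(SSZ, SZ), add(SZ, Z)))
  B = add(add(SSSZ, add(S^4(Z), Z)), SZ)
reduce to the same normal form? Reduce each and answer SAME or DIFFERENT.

Term A:
  start: add(add(add(Z, SZ), add(SSSZ, Z)), add(add(SSZ, SZ), add(SZ, Z)))
  step 1: add(add(SZ, add(SSSZ, Z)), add(add(SSZ, SZ), add(SZ, Z)))
  step 2: add(S(add(Z, add(SSSZ, Z))), add(add(SSZ, SZ), add(SZ, Z)))
  step 3: S(add(add(Z, add(SSSZ, Z)), add(add(SSZ, SZ), add(SZ, Z))))
  step 4: S(add(add(SSSZ, Z), add(add(SSZ, SZ), add(SZ, Z))))
  step 5: S(add(S(add(SSZ, Z)), add(add(SSZ, SZ), add(SZ, Z))))
  step 6: S(S(add(add(SSZ, Z), add(add(SSZ, SZ), add(SZ, Z)))))
  step 7: S(S(add(S(add(SZ, Z)), add(add(SSZ, SZ), add(SZ, Z)))))
  step 8: S(S(S(add(add(SZ, Z), add(add(SSZ, SZ), add(SZ, Z))))))
  step 9: S(S(S(add(S(add(Z, Z)), add(add(SSZ, SZ), add(SZ, Z))))))
  step 10: S(S(S(S(add(add(Z, Z), add(add(SSZ, SZ), add(SZ, Z)))))))
  step 11: S(S(S(S(add(Z, add(add(SSZ, SZ), add(SZ, Z)))))))
  step 12: S(S(S(S(add(add(SSZ, SZ), add(SZ, Z))))))
  step 13: S(S(S(S(add(S(add(SZ, SZ)), add(SZ, Z))))))
  step 14: S(S(S(S(S(add(add(SZ, SZ), add(SZ, Z)))))))
  step 15: S(S(S(S(S(add(S(add(Z, SZ)), add(SZ, Z)))))))
  step 16: S(S(S(S(S(S(add(add(Z, SZ), add(SZ, Z))))))))
  step 17: S(S(S(S(S(S(add(SZ, add(SZ, Z))))))))
  step 18: S(S(S(S(S(S(S(add(Z, add(SZ, Z)))))))))
  step 19: S(S(S(S(S(S(S(add(SZ, Z))))))))
  step 20: S(S(S(S(S(S(S(S(add(Z, Z)))))))))
  step 21: S^8(Z)

Term B:
  start: add(add(SSSZ, add(S^4(Z), Z)), SZ)
  step 1: add(S(add(SSZ, add(S^4(Z), Z))), SZ)
  step 2: S(add(add(SSZ, add(S^4(Z), Z)), SZ))
  step 3: S(add(S(add(SZ, add(S^4(Z), Z))), SZ))
  step 4: S(S(add(add(SZ, add(S^4(Z), Z)), SZ)))
  step 5: S(S(add(S(add(Z, add(S^4(Z), Z))), SZ)))
  step 6: S(S(S(add(add(Z, add(S^4(Z), Z)), SZ))))
  step 7: S(S(S(add(add(S^4(Z), Z), SZ))))
  step 8: S(S(S(add(S(add(SSSZ, Z)), SZ))))
  step 9: S(S(S(S(add(add(SSSZ, Z), SZ)))))
  step 10: S(S(S(S(add(S(add(SSZ, Z)), SZ)))))
  step 11: S(S(S(S(S(add(add(SSZ, Z), SZ))))))
  step 12: S(S(S(S(S(add(S(add(SZ, Z)), SZ))))))
  step 13: S(S(S(S(S(S(add(add(SZ, Z), SZ)))))))
  step 14: S(S(S(S(S(S(add(S(add(Z, Z)), SZ)))))))
  step 15: S(S(S(S(S(S(S(add(add(Z, Z), SZ))))))))
  step 16: S(S(S(S(S(S(S(add(Z, SZ))))))))
  step 17: S^8(Z)

Answer: SAME — A ⇓ S^8(Z), B ⇓ S^8(Z)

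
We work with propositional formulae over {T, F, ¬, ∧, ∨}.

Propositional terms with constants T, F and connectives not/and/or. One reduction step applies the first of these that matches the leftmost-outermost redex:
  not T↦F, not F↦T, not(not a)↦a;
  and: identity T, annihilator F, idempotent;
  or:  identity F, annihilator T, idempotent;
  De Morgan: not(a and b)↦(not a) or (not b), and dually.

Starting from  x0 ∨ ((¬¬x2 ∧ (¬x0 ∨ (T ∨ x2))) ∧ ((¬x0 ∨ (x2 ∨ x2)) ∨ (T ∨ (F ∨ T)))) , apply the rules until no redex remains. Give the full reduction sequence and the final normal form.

Answer: normal form = x0 ∨ x2  (in 8 steps)

Reduction:
  start: x0 ∨ ((¬¬x2 ∧ (¬x0 ∨ (T ∨ x2))) ∧ ((¬x0 ∨ (x2 ∨ x2)) ∨ (T ∨ (F ∨ T))))
  →1  x0 ∨ ((x2 ∧ (¬x0 ∨ (T ∨ x2))) ∧ ((¬x0 ∨ (x2 ∨ x2)) ∨ (T ∨ (F ∨ T))))
  →2  x0 ∨ ((x2 ∧ (¬x0 ∨ T)) ∧ ((¬x0 ∨ (x2 ∨ x2)) ∨ (T ∨ (F ∨ T))))
  →3  x0 ∨ ((x2 ∧ T) ∧ ((¬x0 ∨ (x2 ∨ x2)) ∨ (T ∨ (F ∨ T))))
  →4  x0 ∨ (x2 ∧ ((¬x0 ∨ (x2 ∨ x2)) ∨ (T ∨ (F ∨ T))))
  →5  x0 ∨ (x2 ∧ ((¬x0 ∨ x2) ∨ (T ∨ (F ∨ T))))
  →6  x0 ∨ (x2 ∧ ((¬x0 ∨ x2) ∨ T))
  →7  x0 ∨ (x2 ∧ T)
  →8  x0 ∨ x2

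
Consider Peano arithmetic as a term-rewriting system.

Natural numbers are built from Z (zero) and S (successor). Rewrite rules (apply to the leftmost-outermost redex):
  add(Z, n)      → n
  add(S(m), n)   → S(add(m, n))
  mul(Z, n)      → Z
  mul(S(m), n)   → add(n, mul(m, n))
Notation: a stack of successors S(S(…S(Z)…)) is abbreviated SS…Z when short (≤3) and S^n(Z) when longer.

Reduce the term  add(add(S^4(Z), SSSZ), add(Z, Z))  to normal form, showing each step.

  start: add(add(S^4(Z), SSSZ), add(Z, Z))
  →1  add(S(add(SSSZ, SSSZ)), add(Z, Z))
  →2  S(add(add(SSSZ, SSSZ), add(Z, Z)))
  →3  S(add(S(add(SSZ, SSSZ)), add(Z, Z)))
  →4  S(S(add(add(SSZ, SSSZ), add(Z, Z))))
  →5  S(S(add(S(add(SZ, SSSZ)), add(Z, Z))))
  →6  S(S(S(add(add(SZ, SSSZ), add(Z, Z)))))
  →7  S(S(S(add(S(add(Z, SSSZ)), add(Z, Z)))))
  →8  S(S(S(S(add(add(Z, SSSZ), add(Z, Z))))))
  →9  S(S(S(S(add(SSSZ, add(Z, Z))))))
  →10  S(S(S(S(S(add(SSZ, add(Z, Z)))))))
  →11  S(S(S(S(S(S(add(SZ, add(Z, Z))))))))
  →12  S(S(S(S(S(S(S(add(Z, add(Z, Z)))))))))
  →13  S(S(S(S(S(S(S(add(Z, Z))))))))
  →14  S^7(Z)

Answer: normal form = S^7(Z)  (in 14 steps)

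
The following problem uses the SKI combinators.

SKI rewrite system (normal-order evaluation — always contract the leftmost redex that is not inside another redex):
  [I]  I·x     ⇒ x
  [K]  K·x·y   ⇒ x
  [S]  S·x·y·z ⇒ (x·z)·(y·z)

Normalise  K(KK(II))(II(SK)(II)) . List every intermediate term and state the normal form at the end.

Answer: normal form = K  (in 2 steps)

Derivation:
  start: K(KK(II))(II(SK)(II))
  step 1: KK(II)
  step 2: K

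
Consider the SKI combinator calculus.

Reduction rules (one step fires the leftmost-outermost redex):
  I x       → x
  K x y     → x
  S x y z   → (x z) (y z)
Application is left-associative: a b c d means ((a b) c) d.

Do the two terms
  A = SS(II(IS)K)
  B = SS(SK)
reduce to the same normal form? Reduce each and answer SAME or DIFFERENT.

Term A:
  start: SS(II(IS)K)
  [1] SS(I(IS)K)
  [2] SS(ISK)
  [3] SS(SK)

Term B:
  start: SS(SK)

Answer: SAME — A ⇓ SS(SK), B ⇓ SS(SK)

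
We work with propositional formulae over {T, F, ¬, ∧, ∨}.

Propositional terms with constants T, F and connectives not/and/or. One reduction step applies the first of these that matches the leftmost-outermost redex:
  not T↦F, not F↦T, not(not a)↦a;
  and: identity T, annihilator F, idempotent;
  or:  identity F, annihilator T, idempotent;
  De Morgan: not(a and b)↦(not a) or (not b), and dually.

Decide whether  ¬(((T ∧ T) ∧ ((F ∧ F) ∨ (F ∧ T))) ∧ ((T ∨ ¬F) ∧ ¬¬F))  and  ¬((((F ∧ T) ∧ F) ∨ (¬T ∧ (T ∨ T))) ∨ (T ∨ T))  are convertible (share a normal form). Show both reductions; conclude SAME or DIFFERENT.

Answer: DIFFERENT — A ⇓ T, B ⇓ F

Working:
Term A:
  start: ¬(((T ∧ T) ∧ ((F ∧ F) ∨ (F ∧ T))) ∧ ((T ∨ ¬F) ∧ ¬¬F))
  step 1: ¬((T ∧ T) ∧ ((F ∧ F) ∨ (F ∧ T))) ∨ ¬((T ∨ ¬F) ∧ ¬¬F)
  step 2: (¬(T ∧ T) ∨ ¬((F ∧ F) ∨ (F ∧ T))) ∨ ¬((T ∨ ¬F) ∧ ¬¬F)
  step 3: ((¬T ∨ ¬T) ∨ ¬((F ∧ F) ∨ (F ∧ T))) ∨ ¬((T ∨ ¬F) ∧ ¬¬F)
  step 4: (¬T ∨ ¬((F ∧ F) ∨ (F ∧ T))) ∨ ¬((T ∨ ¬F) ∧ ¬¬F)
  step 5: (F ∨ ¬((F ∧ F) ∨ (F ∧ T))) ∨ ¬((T ∨ ¬F) ∧ ¬¬F)
  step 6: ¬((F ∧ F) ∨ (F ∧ T)) ∨ ¬((T ∨ ¬F) ∧ ¬¬F)
  step 7: (¬(F ∧ F) ∧ ¬(F ∧ T)) ∨ ¬((T ∨ ¬F) ∧ ¬¬F)
  step 8: ((¬F ∨ ¬F) ∧ ¬(F ∧ T)) ∨ ¬((T ∨ ¬F) ∧ ¬¬F)
  step 9: (¬F ∧ ¬(F ∧ T)) ∨ ¬((T ∨ ¬F) ∧ ¬¬F)
  step 10: (T ∧ ¬(F ∧ T)) ∨ ¬((T ∨ ¬F) ∧ ¬¬F)
  step 11: ¬(F ∧ T) ∨ ¬((T ∨ ¬F) ∧ ¬¬F)
  step 12: (¬F ∨ ¬T) ∨ ¬((T ∨ ¬F) ∧ ¬¬F)
  step 13: (T ∨ ¬T) ∨ ¬((T ∨ ¬F) ∧ ¬¬F)
  step 14: T ∨ ¬((T ∨ ¬F) ∧ ¬¬F)
  step 15: T

Term B:
  start: ¬((((F ∧ T) ∧ F) ∨ (¬T ∧ (T ∨ T))) ∨ (T ∨ T))
  step 1: ¬(((F ∧ T) ∧ F) ∨ (¬T ∧ (T ∨ T))) ∧ ¬(T ∨ T)
  step 2: (¬((F ∧ T) ∧ F) ∧ ¬(¬T ∧ (T ∨ T))) ∧ ¬(T ∨ T)
  step 3: ((¬(F ∧ T) ∨ ¬F) ∧ ¬(¬T ∧ (T ∨ T))) ∧ ¬(T ∨ T)
  step 4: (((¬F ∨ ¬T) ∨ ¬F) ∧ ¬(¬T ∧ (T ∨ T))) ∧ ¬(T ∨ T)
  step 5: (((T ∨ ¬T) ∨ ¬F) ∧ ¬(¬T ∧ (T ∨ T))) ∧ ¬(T ∨ T)
  step 6: ((T ∨ ¬F) ∧ ¬(¬T ∧ (T ∨ T))) ∧ ¬(T ∨ T)
  step 7: (T ∧ ¬(¬T ∧ (T ∨ T))) ∧ ¬(T ∨ T)
  step 8: ¬(¬T ∧ (T ∨ T)) ∧ ¬(T ∨ T)
  step 9: (¬¬T ∨ ¬(T ∨ T)) ∧ ¬(T ∨ T)
  step 10: (T ∨ ¬(T ∨ T)) ∧ ¬(T ∨ T)
  step 11: T ∧ ¬(T ∨ T)
  step 12: ¬(T ∨ T)
  step 13: ¬T ∧ ¬T
  step 14: ¬T
  step 15: F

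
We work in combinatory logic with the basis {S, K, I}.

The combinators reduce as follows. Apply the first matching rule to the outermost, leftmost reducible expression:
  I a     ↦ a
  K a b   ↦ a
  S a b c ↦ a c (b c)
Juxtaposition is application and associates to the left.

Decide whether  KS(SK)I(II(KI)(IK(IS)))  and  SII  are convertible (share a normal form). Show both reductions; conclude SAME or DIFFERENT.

Answer: SAME — A ⇓ SII, B ⇓ SII

Derivation:
Term A:
  start: KS(SK)I(II(KI)(IK(IS)))
  →1  SI(II(KI)(IK(IS)))
  →2  SI(I(KI)(IK(IS)))
  →3  SI(KI(IK(IS)))
  →4  SII

Term B:
  start: SII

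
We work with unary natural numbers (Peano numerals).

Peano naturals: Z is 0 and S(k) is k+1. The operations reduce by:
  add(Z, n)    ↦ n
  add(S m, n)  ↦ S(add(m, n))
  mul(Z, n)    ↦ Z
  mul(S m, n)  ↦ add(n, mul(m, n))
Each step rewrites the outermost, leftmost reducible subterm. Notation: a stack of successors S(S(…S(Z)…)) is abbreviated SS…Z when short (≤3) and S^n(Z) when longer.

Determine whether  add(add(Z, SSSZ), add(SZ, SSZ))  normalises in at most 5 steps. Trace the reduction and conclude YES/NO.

  start: add(add(Z, SSSZ), add(SZ, SSZ))
  →1  add(SSSZ, add(SZ, SSZ))
  →2  S(add(SSZ, add(SZ, SSZ)))
  →3  S(S(add(SZ, add(SZ, SSZ))))
  →4  S(S(S(add(Z, add(SZ, SSZ)))))
  →5  S(S(S(add(SZ, SSZ))))

Answer: NO — after 5 steps the term is S(S(S(add(SZ, SSZ)))), not yet normal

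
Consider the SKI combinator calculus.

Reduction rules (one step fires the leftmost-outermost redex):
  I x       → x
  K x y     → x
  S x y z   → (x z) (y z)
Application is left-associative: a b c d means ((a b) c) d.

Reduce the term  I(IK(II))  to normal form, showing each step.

Answer: normal form = KI  (in 3 steps)

Derivation:
  start: I(IK(II))
  →1  IK(II)
  →2  K(II)
  →3  KI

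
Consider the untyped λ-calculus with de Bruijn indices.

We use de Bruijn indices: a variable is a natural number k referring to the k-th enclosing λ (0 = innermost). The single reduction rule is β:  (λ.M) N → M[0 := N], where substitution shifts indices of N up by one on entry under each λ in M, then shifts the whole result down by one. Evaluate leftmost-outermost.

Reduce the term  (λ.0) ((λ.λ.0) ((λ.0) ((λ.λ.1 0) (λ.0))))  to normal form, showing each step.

  start: (λ.0) ((λ.λ.0) ((λ.0) ((λ.λ.1 0) (λ.0))))
  step 1: (λ.λ.0) ((λ.0) ((λ.λ.1 0) (λ.0)))
  step 2: λ.0

Answer: normal form = λ.0  (in 2 steps)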